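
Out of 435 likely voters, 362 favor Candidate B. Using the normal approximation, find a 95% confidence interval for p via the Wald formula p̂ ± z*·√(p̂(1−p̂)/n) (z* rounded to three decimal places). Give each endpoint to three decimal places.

(0.797, 0.867)

The sample proportion is 362/435 = 0.83218.
Standard error of p̂: √(0.139654/435) = √0.000321043 = 0.017918.
For 95% confidence, z* = 1.960.
Margin = 1.960·0.017918 = 0.03512.
CI: 0.83218 ± 0.03512 = (0.797, 0.867).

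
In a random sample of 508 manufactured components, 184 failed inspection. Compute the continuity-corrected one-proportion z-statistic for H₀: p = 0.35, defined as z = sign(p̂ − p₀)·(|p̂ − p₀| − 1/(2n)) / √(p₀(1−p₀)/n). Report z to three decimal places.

z = 0.530

With x = 184 successes in n = 508, p̂ = 0.36220. p̂ − p₀ = 0.012205.
1/(2n) = 0.000984.
Corrected numerator: |0.012205| − 0.000984 = 0.011221.
Null standard error: √(0.35·0.65/508) = √0.000447835 = 0.021162.
z = (+)0.011221/0.021162 = 0.530.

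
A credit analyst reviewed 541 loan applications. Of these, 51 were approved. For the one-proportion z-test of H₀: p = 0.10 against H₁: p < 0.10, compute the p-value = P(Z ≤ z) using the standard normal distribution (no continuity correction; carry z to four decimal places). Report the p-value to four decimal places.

p-value = 0.3284

With x = 51 successes in n = 541, p̂ = 0.09427.
Null standard error: √(0.10·0.90/541) = √0.000166359 = 0.012898.
z = (p̂ − p₀)/SE = (51/541 − 0.10)/0.012898 ≈ -0.4443.
p-value = P(Z ≤ z) with z = -0.4443 → 0.3284.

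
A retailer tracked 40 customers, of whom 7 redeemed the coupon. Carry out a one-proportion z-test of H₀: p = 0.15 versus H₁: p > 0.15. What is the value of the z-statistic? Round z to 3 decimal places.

z = 0.443

With x = 7 successes in n = 40, p̂ = 0.17500.
Under H₀, SE = √(p₀(1−p₀)/n) = √(0.15·0.85/40) = √0.003187500 = 0.056458.
Test statistic: z = 0.02500/0.056458 = 0.443.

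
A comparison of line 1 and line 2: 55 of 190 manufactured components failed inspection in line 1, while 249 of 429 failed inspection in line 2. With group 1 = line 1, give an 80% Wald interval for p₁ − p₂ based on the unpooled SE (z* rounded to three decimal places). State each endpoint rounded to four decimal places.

p̂₁ = 55/190 = 0.28947, p̂₂ = 249/429 = 0.58042; p̂₁ − p̂₂ = -0.29095.
Unpooled SE = √(p̂₁(1−p̂₁)/n₁ + p̂₂(1−p̂₂)/n₂) = √(0.001082519 + 0.000567675) = 0.040623.
The 80% critical value is z* = 1.282. Margin of error = 0.05208.
CI: -0.29095 ± 0.05208 = (-0.3430, -0.2389).

(-0.3430, -0.2389)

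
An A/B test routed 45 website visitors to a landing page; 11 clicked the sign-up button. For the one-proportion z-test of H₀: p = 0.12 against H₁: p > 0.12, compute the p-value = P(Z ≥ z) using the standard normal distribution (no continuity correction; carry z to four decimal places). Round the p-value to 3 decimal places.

Sample proportion p̂ = 11/45 = 0.24444.
SE₀ = √(0.12·0.88/45) = 0.048442.
z = (p̂ − p₀)/SE = (11/45 − 0.12)/0.048442 ≈ 2.5689.
p-value = P(Z ≥ z) with z = 2.5689 → 0.005.

p-value = 0.005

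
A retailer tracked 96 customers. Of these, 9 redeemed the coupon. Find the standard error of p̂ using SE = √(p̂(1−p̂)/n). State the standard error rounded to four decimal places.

SE = 0.0297

p̂ = 9/96 = 0.09375.
p̂(1−p̂) = 0.084961.
Dividing by n and taking the root: √0.000885010 = 0.0297.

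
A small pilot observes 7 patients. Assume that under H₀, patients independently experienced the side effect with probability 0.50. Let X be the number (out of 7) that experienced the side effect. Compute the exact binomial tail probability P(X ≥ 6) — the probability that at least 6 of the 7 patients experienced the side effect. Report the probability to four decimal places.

P = 0.0625

X is binomial with n = 7 and p = 0.50.
P(X ≥ 6) = C(7,6)·0.50^6·0.50^1 + C(7,7)·0.50^7·0.50^0.
= 0.054688 + 0.007812 = 0.0625.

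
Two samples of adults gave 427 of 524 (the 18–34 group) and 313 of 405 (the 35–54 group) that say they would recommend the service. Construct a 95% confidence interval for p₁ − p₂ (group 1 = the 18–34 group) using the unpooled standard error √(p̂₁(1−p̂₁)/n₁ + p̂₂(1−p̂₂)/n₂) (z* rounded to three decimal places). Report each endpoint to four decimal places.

p̂₁ = 0.81489, p̂₂ = 0.77284, so the observed difference is 0.04205.
SE = √(0.000287876 + 0.000433478) = √0.000721354 = 0.026858.
The 95% critical value is z* = 1.960. Margin = 1.960·0.026858 = 0.05264.
CI: 0.04205 ± 0.05264 = (-0.0106, 0.0947).

(-0.0106, 0.0947)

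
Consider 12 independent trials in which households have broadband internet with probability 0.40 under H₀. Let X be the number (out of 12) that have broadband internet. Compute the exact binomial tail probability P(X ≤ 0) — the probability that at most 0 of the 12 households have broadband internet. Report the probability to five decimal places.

P = 0.00218

X ~ Binomial(n=12, p=0.40).
P(X ≤ 0) = C(12,0)·0.40^0·0.60^12.
= 0.002177 = 0.00218.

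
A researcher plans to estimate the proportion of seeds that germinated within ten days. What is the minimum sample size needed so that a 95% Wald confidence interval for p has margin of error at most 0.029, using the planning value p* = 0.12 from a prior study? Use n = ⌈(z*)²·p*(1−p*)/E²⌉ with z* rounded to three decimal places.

n = 483

For 95% confidence, z* = 1.960.
p*(1−p*) = 0.1056.
(z*)²·p*(1−p*)/E² = 3.841600·0.1056/0.000841 = 482.370.
⌈482.370⌉ = 483.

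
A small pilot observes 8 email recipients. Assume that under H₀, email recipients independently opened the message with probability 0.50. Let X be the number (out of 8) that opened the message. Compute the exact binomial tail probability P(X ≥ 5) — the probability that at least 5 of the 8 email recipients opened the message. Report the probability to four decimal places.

P = 0.3633

X is binomial with n = 8 and p = 0.50.
P(X ≥ 5) = C(8,5)·0.50^5·0.50^3 + C(8,6)·0.50^6·0.50^2 + C(8,7)·0.50^7·0.50^1 + C(8,8)·0.50^8·0.50^0.
= 0.218750 + 0.109375 + 0.031250 + 0.003906 = 0.3633.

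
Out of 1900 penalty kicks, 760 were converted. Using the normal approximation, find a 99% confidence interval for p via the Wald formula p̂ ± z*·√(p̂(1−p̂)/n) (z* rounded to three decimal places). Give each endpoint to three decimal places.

(0.371, 0.429)

With x = 760 successes in n = 1900, p̂ = 0.40000.
SE = √(p̂(1−p̂)/n) = √(0.240000/1900) = 0.011239.
The 99% critical value is z* = 2.576.
Margin of error: 2.576 × 0.011239 = 0.02895.
So the interval runs from 0.371 to 0.429.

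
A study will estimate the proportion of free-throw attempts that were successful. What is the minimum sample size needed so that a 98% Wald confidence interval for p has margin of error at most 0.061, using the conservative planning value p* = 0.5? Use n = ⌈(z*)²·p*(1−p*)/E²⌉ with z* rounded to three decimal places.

z* = 2.326 at the 98% level.
p*(1−p*) = 0.2500.
Required n before rounding: 5.410276 × 0.2500 / 0.061² = 363.496.
Rounding up, n = 364.

n = 364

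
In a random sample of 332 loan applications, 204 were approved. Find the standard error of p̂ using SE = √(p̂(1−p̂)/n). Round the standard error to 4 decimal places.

Sample proportion p̂ = 204/332 = 0.61446.
p̂(1−p̂) = 0.61446·0.38554 = 0.236899.
SE = √(0.236899/332) = √0.000713551 = 0.0267.

SE = 0.0267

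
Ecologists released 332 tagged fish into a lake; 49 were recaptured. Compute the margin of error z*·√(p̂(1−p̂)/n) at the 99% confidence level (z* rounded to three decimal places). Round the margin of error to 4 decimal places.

ME = 0.0501

p̂ = 49/332 = 0.14759.
SE(p̂) = √(0.14759·0.85241/332) = 0.019466.
z* = 2.576 at the 99% level.
ME = 2.576·0.019466 = 0.0501.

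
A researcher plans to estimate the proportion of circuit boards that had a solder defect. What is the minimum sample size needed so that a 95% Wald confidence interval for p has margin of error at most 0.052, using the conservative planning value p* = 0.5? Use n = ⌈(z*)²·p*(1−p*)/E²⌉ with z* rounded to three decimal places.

For 95% confidence, z* = 1.960.
p*(1−p*) = 0.2500.
(z*)²·p*(1−p*)/E² = 3.841600·0.2500/0.002704 = 355.178.
⌈355.178⌉ = 356.

n = 356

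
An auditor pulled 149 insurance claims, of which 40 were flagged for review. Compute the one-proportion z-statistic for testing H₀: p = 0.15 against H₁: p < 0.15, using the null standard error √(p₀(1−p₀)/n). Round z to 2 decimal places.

z = 4.05

With x = 40 successes in n = 149, p̂ = 0.26846.
Under H₀, SE = √(p₀(1−p₀)/n) = √(0.15·0.85/149) = √0.000855705 = 0.029252.
Test statistic: z = 0.11846/0.029252 = 4.05.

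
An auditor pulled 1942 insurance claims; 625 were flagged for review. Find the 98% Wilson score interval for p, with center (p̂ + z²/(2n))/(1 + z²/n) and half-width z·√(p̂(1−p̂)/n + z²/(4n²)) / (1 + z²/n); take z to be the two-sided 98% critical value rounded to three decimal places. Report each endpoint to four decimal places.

p̂ = 625/1942 = 0.32183; z = 2.326, so z² = 5.410276.
Denominator 1 + z²/n = 1 + 5.410276/1942 = 1.002786.
Center = (0.32183 + 0.001393)/1.002786 = 0.32233.
Radicand: p̂(1−p̂)/n + z²/(4n²) = 0.000112388 + 0.000000359 = 0.000112747.
Half-width = 2.326·√0.000112747/1.002786 = 0.02463.
Interval: 0.32233 ± 0.02463 → (0.2977, 0.3470).

(0.2977, 0.3470)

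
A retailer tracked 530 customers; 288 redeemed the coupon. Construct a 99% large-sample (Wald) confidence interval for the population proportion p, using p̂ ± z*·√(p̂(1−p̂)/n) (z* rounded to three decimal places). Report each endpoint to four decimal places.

(0.4877, 0.5991)

Sample proportion p̂ = 288/530 = 0.54340.
Standard error of p̂: √(0.248117/530) = √0.000468145 = 0.021637.
The 99% critical value is z* = 2.576.
Margin = 2.576·0.021637 = 0.05574.
CI: 0.54340 ± 0.05574 = (0.4877, 0.5991).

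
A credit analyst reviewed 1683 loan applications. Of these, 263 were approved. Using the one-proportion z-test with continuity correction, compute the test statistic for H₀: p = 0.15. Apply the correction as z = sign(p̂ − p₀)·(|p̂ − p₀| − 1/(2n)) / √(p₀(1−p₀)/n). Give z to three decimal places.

With x = 263 successes in n = 1683, p̂ = 0.15627. p̂ − p₀ = 0.006269.
1/(2n) = 0.000297.
Corrected numerator: |0.006269| − 0.000297 = 0.005972.
SE₀ = √(0.15·0.85/1683) = 0.008704.
z = (+)0.005972/0.008704 = 0.686.

z = 0.686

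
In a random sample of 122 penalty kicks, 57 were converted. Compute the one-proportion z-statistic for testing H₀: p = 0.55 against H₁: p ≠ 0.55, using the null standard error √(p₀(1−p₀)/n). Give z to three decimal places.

With x = 57 successes in n = 122, p̂ = 0.46721.
Null standard error: √(0.55·0.45/122) = √0.002028689 = 0.045041.
z = (0.46721 − 0.55)/0.045041 = -0.08279/0.045041 = -1.838.

z = -1.838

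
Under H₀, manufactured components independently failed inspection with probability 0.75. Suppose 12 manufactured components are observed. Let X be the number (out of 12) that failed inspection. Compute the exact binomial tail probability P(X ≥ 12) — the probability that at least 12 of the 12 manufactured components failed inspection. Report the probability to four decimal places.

X ~ Binomial(n=12, p=0.75).
P(X ≥ 12) = C(12,12)·0.75^12·0.25^0.
= 0.031676 = 0.0317.

P = 0.0317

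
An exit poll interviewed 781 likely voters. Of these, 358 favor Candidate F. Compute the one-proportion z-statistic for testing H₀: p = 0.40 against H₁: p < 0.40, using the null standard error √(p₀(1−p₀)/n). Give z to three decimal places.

z = 3.331

With x = 358 successes in n = 781, p̂ = 0.45839.
SE₀ = √(0.40·0.60/781) = 0.017530.
Test statistic: z = 0.05839/0.017530 = 3.331.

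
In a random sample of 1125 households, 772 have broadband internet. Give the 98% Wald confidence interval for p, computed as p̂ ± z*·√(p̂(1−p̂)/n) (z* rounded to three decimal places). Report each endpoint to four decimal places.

(0.6540, 0.7184)

The sample proportion is 772/1125 = 0.68622.
SE = √(p̂(1−p̂)/n) = √(0.215321/1125) = 0.013835.
For 98% confidence, z* = 2.326.
Margin = 2.326·0.013835 = 0.03218.
CI: 0.68622 ± 0.03218 = (0.6540, 0.7184).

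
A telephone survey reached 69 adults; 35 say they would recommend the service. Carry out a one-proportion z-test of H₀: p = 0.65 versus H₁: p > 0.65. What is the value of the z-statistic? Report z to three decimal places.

Sample proportion p̂ = 35/69 = 0.50725.
Null standard error: √(0.65·0.35/69) = √0.003297101 = 0.057420.
z = (p̂ − p₀)/SE = (0.50725 − 0.65)/0.057420 = -2.486.

z = -2.486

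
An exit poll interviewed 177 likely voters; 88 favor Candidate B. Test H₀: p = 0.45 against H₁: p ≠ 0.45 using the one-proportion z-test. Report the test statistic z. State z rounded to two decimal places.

p̂ = 88/177 = 0.49718.
Under H₀, SE = √(p₀(1−p₀)/n) = √(0.45·0.55/177) = √0.001398305 = 0.037394.
z = (p̂ − p₀)/SE = (0.49718 − 0.45)/0.037394 = 1.26.

z = 1.26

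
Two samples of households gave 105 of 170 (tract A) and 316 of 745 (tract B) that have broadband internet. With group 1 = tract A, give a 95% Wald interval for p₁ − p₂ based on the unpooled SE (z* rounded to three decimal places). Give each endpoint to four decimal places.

(0.1123, 0.2747)

p̂₁ = 0.61765, p̂₂ = 0.42416, so the observed difference is 0.19349.
SE = √(0.001389172 + 0.000327850) = √0.001717022 = 0.041437.
The 95% critical value is z* = 1.960. Margin = 1.960·0.041437 = 0.08122.
So the interval runs from 0.1123 to 0.2747.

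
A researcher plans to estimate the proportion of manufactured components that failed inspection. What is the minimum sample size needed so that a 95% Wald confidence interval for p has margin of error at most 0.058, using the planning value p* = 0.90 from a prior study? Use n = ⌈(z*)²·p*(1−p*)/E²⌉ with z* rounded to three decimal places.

n = 103

z* = 1.960 at the 95% level.
p*(1−p*) = 0.0900.
Required n before rounding: 3.841600 × 0.0900 / 0.058² = 102.778.
⌈102.778⌉ = 103.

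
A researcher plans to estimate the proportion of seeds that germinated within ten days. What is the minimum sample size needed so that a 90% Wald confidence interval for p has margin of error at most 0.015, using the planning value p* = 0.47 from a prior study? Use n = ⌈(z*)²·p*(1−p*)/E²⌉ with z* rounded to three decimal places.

n = 2996

The 90% critical value is z* = 1.645.
p*(1−p*) = 0.2491.
Required n before rounding: 2.706025 × 0.2491 / 0.015² = 2995.870.
⌈2995.870⌉ = 2996.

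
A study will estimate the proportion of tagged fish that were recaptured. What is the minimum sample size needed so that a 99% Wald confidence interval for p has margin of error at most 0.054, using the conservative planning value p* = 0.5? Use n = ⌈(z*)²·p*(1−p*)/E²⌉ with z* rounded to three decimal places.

n = 569

For 99% confidence, z* = 2.576.
p*(1−p*) = 0.2500.
(z*)²·p*(1−p*)/E² = 6.635776·0.2500/0.002916 = 568.911.
Rounding up, n = 569.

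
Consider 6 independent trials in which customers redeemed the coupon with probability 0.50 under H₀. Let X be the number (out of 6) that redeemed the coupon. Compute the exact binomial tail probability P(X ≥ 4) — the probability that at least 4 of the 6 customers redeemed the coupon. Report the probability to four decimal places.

X ~ Binomial(n=6, p=0.50).
P(X ≥ 4) = C(6,4)·0.50^4·0.50^2 + C(6,5)·0.50^5·0.50^1 + C(6,6)·0.50^6·0.50^0.
= 0.234375 + 0.093750 + 0.015625 = 0.3438.

P = 0.3438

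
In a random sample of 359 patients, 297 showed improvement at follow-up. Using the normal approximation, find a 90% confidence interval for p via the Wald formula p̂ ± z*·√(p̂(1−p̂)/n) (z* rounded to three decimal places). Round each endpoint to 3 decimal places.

(0.794, 0.860)

The sample proportion is 297/359 = 0.82730.
Standard error of p̂: √(0.142876/359) = √0.000397983 = 0.019950.
For 90% confidence, z* = 1.645.
Margin of error: 1.645 × 0.019950 = 0.03282.
CI: 0.82730 ± 0.03282 = (0.794, 0.860).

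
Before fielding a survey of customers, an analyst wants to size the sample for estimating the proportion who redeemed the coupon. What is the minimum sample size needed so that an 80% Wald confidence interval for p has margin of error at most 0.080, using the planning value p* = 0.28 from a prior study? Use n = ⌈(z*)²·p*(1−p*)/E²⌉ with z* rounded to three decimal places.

The 80% critical value is z* = 1.282.
p*(1−p*) = 0.2016.
Required n before rounding: 1.643524 × 0.2016 / 0.080² = 51.771.
Rounding up, n = 52.

n = 52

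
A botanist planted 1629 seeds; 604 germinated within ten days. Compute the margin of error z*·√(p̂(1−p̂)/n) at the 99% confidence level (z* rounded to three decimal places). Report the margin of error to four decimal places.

ME = 0.0308

p̂ = 604/1629 = 0.37078.
SE(p̂) = √(0.37078·0.62922/1629) = 0.011967.
z* = 2.576 at the 99% level.
So ME = 0.0308.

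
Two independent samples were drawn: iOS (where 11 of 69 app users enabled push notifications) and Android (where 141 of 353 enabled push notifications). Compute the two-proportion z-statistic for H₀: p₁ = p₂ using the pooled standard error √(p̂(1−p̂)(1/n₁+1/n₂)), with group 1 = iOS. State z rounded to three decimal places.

Sample proportions: p̂₁ = 11/69 = 0.15942 and p̂₂ = 141/353 = 0.39943.
Pooling: p̂ = 152/422 = 0.36019.
Pooled SE = √[0.2304530·0.01732561] ≈ 0.063188.
z = (p̂₁ − p̂₂)/SE = (0.15942 − 0.39943)/0.063188 = -0.24001/0.063188 = -3.798.

z = -3.798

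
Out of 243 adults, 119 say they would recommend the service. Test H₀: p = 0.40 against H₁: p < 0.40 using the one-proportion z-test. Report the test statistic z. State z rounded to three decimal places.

z = 2.855

The sample proportion is 119/243 = 0.48971.
Null standard error: √(0.40·0.60/243) = √0.000987654 = 0.031427.
z = (p̂ − p₀)/SE = (0.48971 − 0.40)/0.031427 = 2.855.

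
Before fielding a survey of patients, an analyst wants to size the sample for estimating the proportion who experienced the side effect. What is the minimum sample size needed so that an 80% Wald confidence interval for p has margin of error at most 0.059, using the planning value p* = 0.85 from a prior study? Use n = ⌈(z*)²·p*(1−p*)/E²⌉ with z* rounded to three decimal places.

n = 61

For 80% confidence, z* = 1.282.
p*(1−p*) = 0.85·0.15 = 0.1275.
(z*)²·p*(1−p*)/E² = 1.643524·0.1275/0.003481 = 60.198.
⌈60.198⌉ = 61.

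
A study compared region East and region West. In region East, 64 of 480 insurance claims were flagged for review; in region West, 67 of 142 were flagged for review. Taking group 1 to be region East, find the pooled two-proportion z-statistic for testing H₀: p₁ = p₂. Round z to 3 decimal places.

z = -8.690

Sample proportions: p̂₁ = 64/480 = 0.13333 and p̂₂ = 67/142 = 0.47183.
Pooled p̂ = (64+67)/(480+142) = 131/622 = 0.21061.
SE = √[p̂(1−p̂)(1/n₁+1/n₂)] = √[0.21061·0.78939·(1/480+1/142)] ≈ 0.038951.
z = -0.33850/0.038951 = -8.690.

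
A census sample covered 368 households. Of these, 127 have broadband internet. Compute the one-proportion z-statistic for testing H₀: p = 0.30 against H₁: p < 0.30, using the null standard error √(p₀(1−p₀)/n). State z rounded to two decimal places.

z = 1.89

p̂ = 127/368 = 0.34511.
Under H₀, SE = √(p₀(1−p₀)/n) = √(0.30·0.70/368) = √0.000570652 = 0.023888.
z = (0.34511 − 0.30)/0.023888 = 0.04511/0.023888 = 1.89.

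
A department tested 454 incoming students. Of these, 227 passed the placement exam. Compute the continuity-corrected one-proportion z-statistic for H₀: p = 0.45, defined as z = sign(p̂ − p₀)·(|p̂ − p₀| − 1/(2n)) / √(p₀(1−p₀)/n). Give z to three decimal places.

z = 2.094

p̂ = 227/454 = 0.50000. p̂ − p₀ = 0.050000.
1/(2n) = 0.001101.
Corrected numerator: |0.050000| − 0.001101 = 0.048899.
Under H₀, SE = √(p₀(1−p₀)/n) = √(0.45·0.55/454) = √0.000545154 = 0.023349.
z = (+)0.048899/0.023349 = 2.094.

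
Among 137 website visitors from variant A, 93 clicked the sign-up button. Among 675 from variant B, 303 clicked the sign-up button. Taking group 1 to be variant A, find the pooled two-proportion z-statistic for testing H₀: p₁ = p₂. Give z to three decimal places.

p̂₁ = 93/137 = 0.67883, p̂₂ = 303/675 = 0.44889.
Pooling: p̂ = 396/812 = 0.48768.
Pooled SE = √[0.2498483·0.00878075] ≈ 0.046839.
z = (p̂₁ − p̂₂)/SE = (0.67883 − 0.44889)/0.046839 = 0.22994/0.046839 = 4.909.

z = 4.909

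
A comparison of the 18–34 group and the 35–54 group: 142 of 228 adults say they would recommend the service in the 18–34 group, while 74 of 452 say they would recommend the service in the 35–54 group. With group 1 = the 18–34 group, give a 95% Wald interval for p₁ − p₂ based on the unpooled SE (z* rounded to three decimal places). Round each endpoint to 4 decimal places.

(0.3875, 0.5307)

p̂₁ = 0.62281, p̂₂ = 0.16372, so the observed difference is 0.45909.
SE = √(0.001030344 + 0.000302906) = √0.001333250 = 0.036514.
For 95% confidence, z* = 1.960. Margin = 1.960·0.036514 = 0.07157.
CI: 0.45909 ± 0.07157 = (0.3875, 0.5307).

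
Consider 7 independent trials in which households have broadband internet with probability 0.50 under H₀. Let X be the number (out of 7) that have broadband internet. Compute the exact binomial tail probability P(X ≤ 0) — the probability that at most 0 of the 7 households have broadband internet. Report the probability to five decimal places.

X is binomial with n = 7 and p = 0.50.
P(X ≤ 0) = C(7,0)·0.50^0·0.50^7.
= 0.007812 = 0.00781.

P = 0.00781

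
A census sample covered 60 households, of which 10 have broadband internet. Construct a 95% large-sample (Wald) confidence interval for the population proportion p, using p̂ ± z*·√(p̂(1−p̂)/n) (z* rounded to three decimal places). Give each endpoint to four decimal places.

p̂ = 10/60 = 0.16667.
SE(p̂) = √(0.16667·0.83333/60) = 0.048113.
The 95% critical value is z* = 1.960.
Margin of error: 1.960 × 0.048113 = 0.09430.
CI: 0.16667 ± 0.09430 = (0.0724, 0.2610).

(0.0724, 0.2610)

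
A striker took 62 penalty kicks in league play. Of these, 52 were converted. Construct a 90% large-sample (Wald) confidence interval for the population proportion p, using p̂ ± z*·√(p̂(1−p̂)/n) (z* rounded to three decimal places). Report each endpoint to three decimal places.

(0.762, 0.916)

p̂ = 52/62 = 0.83871.
SE(p̂) = √(0.83871·0.16129/62) = 0.046710.
For 90% confidence, z* = 1.645.
Margin = 1.645·0.046710 = 0.07684.
CI: 0.83871 ± 0.07684 = (0.762, 0.916).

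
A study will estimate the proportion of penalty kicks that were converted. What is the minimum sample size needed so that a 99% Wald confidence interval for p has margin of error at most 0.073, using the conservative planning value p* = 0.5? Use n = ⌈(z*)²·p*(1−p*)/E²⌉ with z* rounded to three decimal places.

n = 312

For 99% confidence, z* = 2.576.
p*(1−p*) = 0.50·0.50 = 0.2500.
Required n before rounding: 6.635776 × 0.2500 / 0.073² = 311.305.
⌈311.305⌉ = 312.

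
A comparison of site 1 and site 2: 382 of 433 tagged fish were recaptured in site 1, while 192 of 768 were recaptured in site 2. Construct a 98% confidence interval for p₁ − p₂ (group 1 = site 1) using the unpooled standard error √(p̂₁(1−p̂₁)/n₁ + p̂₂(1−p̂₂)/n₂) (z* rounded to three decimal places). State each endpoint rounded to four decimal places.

p̂₁ = 0.88222, p̂₂ = 0.25000, so the observed difference is 0.63222.
Unpooled SE = √(p̂₁(1−p̂₁)/n₁ + p̂₂(1−p̂₂)/n₂) = √(0.000239977 + 0.000244141) = 0.022003.
z* = 2.326 at the 98% level. Margin of error = 0.05118.
Interval: 0.63222 ± 0.05118 → (0.5810, 0.6834).

(0.5810, 0.6834)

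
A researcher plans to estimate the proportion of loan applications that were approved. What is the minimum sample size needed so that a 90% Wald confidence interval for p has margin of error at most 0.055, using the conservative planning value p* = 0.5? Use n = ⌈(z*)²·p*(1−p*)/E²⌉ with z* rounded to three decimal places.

n = 224

z* = 1.645 at the 90% level.
p*(1−p*) = 0.50·0.50 = 0.2500.
Required n before rounding: 2.706025 × 0.2500 / 0.055² = 223.638.
Rounding up, n = 224.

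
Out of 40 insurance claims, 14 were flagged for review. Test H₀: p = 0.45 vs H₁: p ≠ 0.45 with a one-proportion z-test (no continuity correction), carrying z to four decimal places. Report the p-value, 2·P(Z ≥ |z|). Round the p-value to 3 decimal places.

The sample proportion is 14/40 = 0.35000.
Null standard error: √(0.45·0.55/40) = √0.006187500 = 0.078661.
Test statistic (full precision, shown to 4 dp): z = (14/40 − 0.45)/SE₀ ≈ -1.2713.
p-value = 2·P(Z ≥ |z|) with z = -1.2713 → 0.204.

p-value = 0.204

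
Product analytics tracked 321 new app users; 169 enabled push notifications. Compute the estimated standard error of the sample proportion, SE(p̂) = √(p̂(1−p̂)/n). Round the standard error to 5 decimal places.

SE = 0.02787

The sample proportion is 169/321 = 0.52648.
p̂(1−p̂) = 0.52648·0.47352 = 0.249299.
Dividing by n and taking the root: √0.000776632 = 0.02787.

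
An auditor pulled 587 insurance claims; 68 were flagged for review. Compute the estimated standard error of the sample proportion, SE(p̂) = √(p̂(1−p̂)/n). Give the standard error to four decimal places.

Sample proportion p̂ = 68/587 = 0.11584.
p̂(1−p̂) = 0.11584·0.88416 = 0.102421.
SE = √(0.102421/587) = √0.000174482 = 0.0132.

SE = 0.0132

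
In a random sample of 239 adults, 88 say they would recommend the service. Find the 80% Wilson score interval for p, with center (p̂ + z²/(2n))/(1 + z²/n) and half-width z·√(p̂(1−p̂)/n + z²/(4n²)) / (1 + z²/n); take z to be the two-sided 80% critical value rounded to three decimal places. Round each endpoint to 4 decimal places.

p̂ = 88/239 = 0.36820; z = 1.282, so z² = 1.643524.
Denominator 1 + z²/n = 1 + 1.643524/239 = 1.006877.
Adjusted center: (0.36820 + z²/(2n))/1.006877 = 0.36910.
Radicand: p̂(1−p̂)/n + z²/(4n²) = 0.000973343 + 0.000007193 = 0.000980536.
Half-width = 1.282·√0.000980536/1.006877 = 0.03987.
CI: 0.36910 ± 0.03987 = (0.3292, 0.4090).

(0.3292, 0.4090)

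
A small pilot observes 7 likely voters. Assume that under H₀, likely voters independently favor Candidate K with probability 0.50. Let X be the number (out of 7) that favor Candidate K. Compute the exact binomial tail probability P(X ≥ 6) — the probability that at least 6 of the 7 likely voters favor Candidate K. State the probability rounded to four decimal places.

X is binomial with n = 7 and p = 0.50.
P(X ≥ 6) = C(7,6)·0.50^6·0.50^1 + C(7,7)·0.50^7·0.50^0.
= 0.054688 + 0.007812 = 0.0625.

P = 0.0625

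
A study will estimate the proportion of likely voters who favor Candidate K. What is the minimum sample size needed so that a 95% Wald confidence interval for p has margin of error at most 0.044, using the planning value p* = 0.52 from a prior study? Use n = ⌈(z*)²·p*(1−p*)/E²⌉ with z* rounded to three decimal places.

n = 496

z* = 1.960 at the 95% level.
p*(1−p*) = 0.2496.
(z*)²·p*(1−p*)/E² = 3.841600·0.2496/0.001936 = 495.281.
⌈495.281⌉ = 496.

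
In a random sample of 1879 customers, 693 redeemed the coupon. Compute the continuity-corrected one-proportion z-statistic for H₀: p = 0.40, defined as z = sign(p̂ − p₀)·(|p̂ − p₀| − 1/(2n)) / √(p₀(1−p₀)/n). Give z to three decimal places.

z = -2.736

p̂ = 693/1879 = 0.36881. p̂ − p₀ = -0.031187.
Continuity correction 1/(2n) = 1/3758 = 0.000266.
Corrected numerator: |-0.031187| − 0.000266 = 0.030921.
Null standard error: √(0.40·0.60/1879) = √0.000127728 = 0.011302.
z = (−)0.030921/0.011302 = -2.736.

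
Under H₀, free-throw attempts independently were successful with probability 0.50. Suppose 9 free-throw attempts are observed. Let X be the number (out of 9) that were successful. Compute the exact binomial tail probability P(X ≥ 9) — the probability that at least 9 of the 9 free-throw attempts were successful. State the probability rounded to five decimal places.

X ~ Binomial(n=9, p=0.50).
P(X ≥ 9) = C(9,9)·0.50^9·0.50^0.
= 0.001953 = 0.00195.

P = 0.00195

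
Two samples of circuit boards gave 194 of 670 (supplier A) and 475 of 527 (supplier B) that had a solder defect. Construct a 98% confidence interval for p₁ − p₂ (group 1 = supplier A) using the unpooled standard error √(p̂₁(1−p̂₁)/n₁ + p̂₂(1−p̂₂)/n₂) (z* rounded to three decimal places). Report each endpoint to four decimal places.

p̂₁ = 0.28955, p̂₂ = 0.90133, so the observed difference is -0.61178.
Unpooled SE = √(p̂₁(1−p̂₁)/n₁ + p̂₂(1−p̂₂)/n₂) = √(0.000307032 + 0.000168758) = 0.021813.
For 98% confidence, z* = 2.326. Margin of error = 0.05074.
Interval: -0.61178 ± 0.05074 → (-0.6625, -0.5610).

(-0.6625, -0.5610)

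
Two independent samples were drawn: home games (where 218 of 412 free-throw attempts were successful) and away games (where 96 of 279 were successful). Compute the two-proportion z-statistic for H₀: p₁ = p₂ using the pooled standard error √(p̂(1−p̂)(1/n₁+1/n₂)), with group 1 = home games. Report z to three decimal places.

p̂₁ = 218/412 = 0.52913, p̂₂ = 96/279 = 0.34409.
Pooled p̂ = (218+96)/(412+279) = 314/691 = 0.45441.
Pooled SE = √[0.2479219·0.00601141] ≈ 0.038605.
z = (p̂₁ − p̂₂)/SE = (0.52913 − 0.34409)/0.038605 = 0.18504/0.038605 = 4.793.

z = 4.793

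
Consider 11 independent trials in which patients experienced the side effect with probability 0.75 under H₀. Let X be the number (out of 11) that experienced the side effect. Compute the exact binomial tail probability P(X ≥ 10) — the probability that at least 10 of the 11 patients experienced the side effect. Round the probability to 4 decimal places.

P = 0.1971

X ~ Binomial(n=11, p=0.75).
P(X ≥ 10) = C(11,10)·0.75^10·0.25^1 + C(11,11)·0.75^11·0.25^0.
= 0.154862 + 0.042235 = 0.1971.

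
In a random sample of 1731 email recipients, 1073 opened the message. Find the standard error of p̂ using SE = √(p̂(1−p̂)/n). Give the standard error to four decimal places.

SE = 0.0117

With x = 1073 successes in n = 1731, p̂ = 0.61987.
p̂(1−p̂) = 0.235631.
SE = √(0.235631/1731) = 0.0117.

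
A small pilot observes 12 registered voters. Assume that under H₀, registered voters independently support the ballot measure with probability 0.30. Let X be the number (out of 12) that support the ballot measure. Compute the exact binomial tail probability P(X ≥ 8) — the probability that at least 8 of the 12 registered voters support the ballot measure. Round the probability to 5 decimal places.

P = 0.00949

X ~ Binomial(n=12, p=0.30).
P(X ≥ 8) = Σ_{j=8}^{12} C(12,j)·0.30^j·0.70^{12−j}.
= 0.007798 + 0.001485 + 0.000191 + 0.000015 + 0.000001 = 0.00949.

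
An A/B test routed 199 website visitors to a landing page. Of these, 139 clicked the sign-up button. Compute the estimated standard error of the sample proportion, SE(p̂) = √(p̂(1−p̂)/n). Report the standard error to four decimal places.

SE = 0.0325

Sample proportion p̂ = 139/199 = 0.69849.
p̂(1−p̂) = 0.210602.
Dividing by n and taking the root: √0.001058302 = 0.0325.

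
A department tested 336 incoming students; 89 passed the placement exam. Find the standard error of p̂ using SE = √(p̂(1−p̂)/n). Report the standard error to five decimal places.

SE = 0.02407

Sample proportion p̂ = 89/336 = 0.26488.
p̂(1−p̂) = 0.26488·0.73512 = 0.194719.
SE = √(0.194719/336) = 0.02407.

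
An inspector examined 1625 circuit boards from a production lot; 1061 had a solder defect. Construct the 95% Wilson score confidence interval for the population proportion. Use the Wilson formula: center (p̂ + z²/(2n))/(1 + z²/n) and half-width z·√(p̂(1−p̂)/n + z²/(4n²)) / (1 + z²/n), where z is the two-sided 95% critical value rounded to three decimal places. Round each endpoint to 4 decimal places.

(0.6294, 0.6757)

p̂ = 1061/1625 = 0.65292; z = 1.960, so z² = 3.841600.
1 + z²/n = 1.002364.
Center = (0.65292 + 0.001182)/1.002364 = 0.65256.
Radicand: p̂(1−p̂)/n + z²/(4n²) = 0.000139455 + 0.000000364 = 0.000139819.
Half-width = 1.960·√0.000139819/1.002364 = 0.02312.
So the interval runs from 0.6294 to 0.6757.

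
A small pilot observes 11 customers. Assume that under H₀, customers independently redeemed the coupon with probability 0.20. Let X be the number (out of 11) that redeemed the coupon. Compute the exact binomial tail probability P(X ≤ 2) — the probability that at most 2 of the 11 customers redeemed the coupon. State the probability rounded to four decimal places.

X ~ Binomial(n=11, p=0.20).
P(X ≤ 2) = C(11,0)·0.20^0·0.80^11 + C(11,1)·0.20^1·0.80^10 + C(11,2)·0.20^2·0.80^9.
= 0.085899 + 0.236223 + 0.295279 = 0.6174.

P = 0.6174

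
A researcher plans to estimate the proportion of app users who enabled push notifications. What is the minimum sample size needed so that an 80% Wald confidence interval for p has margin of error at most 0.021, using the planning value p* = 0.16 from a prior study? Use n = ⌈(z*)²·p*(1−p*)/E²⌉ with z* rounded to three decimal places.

n = 501

The 80% critical value is z* = 1.282.
p*(1−p*) = 0.1344.
Required n before rounding: 1.643524 × 0.1344 / 0.021² = 500.884.
Rounding up, n = 501.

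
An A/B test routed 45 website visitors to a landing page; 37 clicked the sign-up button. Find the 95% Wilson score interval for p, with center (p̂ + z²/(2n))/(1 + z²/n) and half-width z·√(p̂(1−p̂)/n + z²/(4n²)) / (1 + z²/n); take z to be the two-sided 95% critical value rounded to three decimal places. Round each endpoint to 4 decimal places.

Here p̂ = 37/45 = 0.82222 and z = 1.960 (z² = 3.841600).
Denominator 1 + z²/n = 1 + 3.841600/45 = 1.085369.
Adjusted center: (0.82222 + z²/(2n))/1.085369 = 0.79688.
Radicand: p̂(1−p̂)/n + z²/(4n²) = 0.003248285 + 0.000474272 = 0.003722557.
Half-width = 1.960·√0.003722557/1.085369 = 0.11018.
CI: 0.79688 ± 0.11018 = (0.6867, 0.9071).

(0.6867, 0.9071)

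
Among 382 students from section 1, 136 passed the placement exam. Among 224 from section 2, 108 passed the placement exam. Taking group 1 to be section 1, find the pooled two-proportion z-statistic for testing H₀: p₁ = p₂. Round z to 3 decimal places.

z = -3.056

p̂₁ = 136/382 = 0.35602, p̂₂ = 108/224 = 0.48214.
Pooled p̂ = (136+108)/(382+224) = 244/606 = 0.40264.
SE = √[p̂(1−p̂)(1/n₁+1/n₂)] = √[0.40264·0.59736·(1/382+1/224)] ≈ 0.041272.
z = (p̂₁ − p̂₂)/SE = (0.35602 − 0.48214)/0.041272 = -0.12612/0.041272 = -3.056.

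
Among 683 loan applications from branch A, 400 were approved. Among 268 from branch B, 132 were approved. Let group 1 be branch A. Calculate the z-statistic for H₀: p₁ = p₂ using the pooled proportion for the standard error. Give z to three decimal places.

Sample proportions: p̂₁ = 400/683 = 0.58565 and p̂₂ = 132/268 = 0.49254.
Pooled p̂ = (400+132)/(683+268) = 532/951 = 0.55941.
Pooled SE = √[0.2464703·0.00519547] ≈ 0.035784.
z = (p̂₁ − p̂₂)/SE = (0.58565 − 0.49254)/0.035784 = 0.09311/0.035784 = 2.602.

z = 2.602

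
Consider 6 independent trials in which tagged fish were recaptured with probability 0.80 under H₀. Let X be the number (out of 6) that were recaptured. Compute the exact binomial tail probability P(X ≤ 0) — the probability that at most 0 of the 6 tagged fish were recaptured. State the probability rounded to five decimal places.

P = 0.00006

X ~ Binomial(n=6, p=0.80).
P(X ≤ 0) = C(6,0)·0.80^0·0.20^6.
= 0.000064 = 0.00006.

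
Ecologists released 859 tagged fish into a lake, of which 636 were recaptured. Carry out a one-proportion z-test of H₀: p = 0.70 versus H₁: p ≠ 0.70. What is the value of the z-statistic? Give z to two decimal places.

With x = 636 successes in n = 859, p̂ = 0.74040.
Under H₀, SE = √(p₀(1−p₀)/n) = √(0.70·0.30/859) = √0.000244470 = 0.015636.
z = (0.74040 − 0.70)/0.015636 = 0.04040/0.015636 = 2.58.

z = 2.58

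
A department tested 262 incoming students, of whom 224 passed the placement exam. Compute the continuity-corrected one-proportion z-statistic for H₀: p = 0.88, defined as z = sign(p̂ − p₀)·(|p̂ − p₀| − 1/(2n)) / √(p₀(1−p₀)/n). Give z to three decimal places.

With x = 224 successes in n = 262, p̂ = 0.85496. p̂ − p₀ = -0.025038.
1/(2n) = 0.001908.
Corrected numerator: |-0.025038| − 0.001908 = 0.023130.
SE₀ = √(0.88·0.12/262) = 0.020076.
z = −0.023130/0.020076 = -1.152.

z = -1.152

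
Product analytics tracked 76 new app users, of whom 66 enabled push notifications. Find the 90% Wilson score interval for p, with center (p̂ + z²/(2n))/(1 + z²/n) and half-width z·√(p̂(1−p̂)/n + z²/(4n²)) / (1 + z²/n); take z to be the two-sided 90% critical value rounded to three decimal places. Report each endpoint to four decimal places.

Here p̂ = 66/76 = 0.86842 and z = 1.645 (z² = 2.706025).
1 + z²/n = 1.035606.
Center = (0.86842 + 0.017803)/1.035606 = 0.85575.
Radicand: p̂(1−p̂)/n + z²/(4n²) = 0.001503499 + 0.000117124 = 0.001620623.
Half-width = z·√(radicand)/denom = 1.645·0.040257/1.035606 = 0.06395.
Interval: 0.85575 ± 0.06395 → (0.7918, 0.9197).

(0.7918, 0.9197)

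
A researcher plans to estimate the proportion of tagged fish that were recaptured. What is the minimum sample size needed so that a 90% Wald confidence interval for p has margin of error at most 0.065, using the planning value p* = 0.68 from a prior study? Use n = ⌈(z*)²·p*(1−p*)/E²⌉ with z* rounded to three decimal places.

z* = 1.645 at the 90% level.
p*(1−p*) = 0.2176.
(z*)²·p*(1−p*)/E² = 2.706025·0.2176/0.004225 = 139.368.
⌈139.368⌉ = 140.

n = 140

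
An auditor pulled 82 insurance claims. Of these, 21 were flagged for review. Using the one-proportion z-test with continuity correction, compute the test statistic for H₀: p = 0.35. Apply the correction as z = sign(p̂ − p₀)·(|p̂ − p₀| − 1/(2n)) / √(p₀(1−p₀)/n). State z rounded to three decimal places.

z = -1.667

p̂ = 21/82 = 0.25610. p̂ − p₀ = -0.093902.
1/(2n) = 0.006098.
Corrected numerator: |-0.093902| − 0.006098 = 0.087804.
SE₀ = √(0.35·0.65/82) = 0.052672.
z = −0.087804/0.052672 = -1.667.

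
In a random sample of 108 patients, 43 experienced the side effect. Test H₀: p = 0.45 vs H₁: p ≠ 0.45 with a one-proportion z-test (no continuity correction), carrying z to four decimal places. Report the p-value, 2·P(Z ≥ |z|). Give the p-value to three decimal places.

Sample proportion p̂ = 43/108 = 0.39815.
SE₀ = √(0.45·0.55/108) = 0.047871.
Test statistic (full precision, shown to 4 dp): z = (43/108 − 0.45)/SE₀ ≈ -1.0831.
From the standard normal, 2·P(Z ≥ |z|) = 0.279.

p-value = 0.279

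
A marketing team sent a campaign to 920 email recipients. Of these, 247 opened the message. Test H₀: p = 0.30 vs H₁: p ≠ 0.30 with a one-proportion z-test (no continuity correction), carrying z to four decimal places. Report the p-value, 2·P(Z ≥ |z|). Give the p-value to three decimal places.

p-value = 0.037

p̂ = 247/920 = 0.26848.
SE₀ = √(0.30·0.70/920) = 0.015108.
z = (p̂ − p₀)/SE = (247/920 − 0.30)/0.015108 ≈ -2.0864.
From the standard normal, 2·P(Z ≥ |z|) = 0.037.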